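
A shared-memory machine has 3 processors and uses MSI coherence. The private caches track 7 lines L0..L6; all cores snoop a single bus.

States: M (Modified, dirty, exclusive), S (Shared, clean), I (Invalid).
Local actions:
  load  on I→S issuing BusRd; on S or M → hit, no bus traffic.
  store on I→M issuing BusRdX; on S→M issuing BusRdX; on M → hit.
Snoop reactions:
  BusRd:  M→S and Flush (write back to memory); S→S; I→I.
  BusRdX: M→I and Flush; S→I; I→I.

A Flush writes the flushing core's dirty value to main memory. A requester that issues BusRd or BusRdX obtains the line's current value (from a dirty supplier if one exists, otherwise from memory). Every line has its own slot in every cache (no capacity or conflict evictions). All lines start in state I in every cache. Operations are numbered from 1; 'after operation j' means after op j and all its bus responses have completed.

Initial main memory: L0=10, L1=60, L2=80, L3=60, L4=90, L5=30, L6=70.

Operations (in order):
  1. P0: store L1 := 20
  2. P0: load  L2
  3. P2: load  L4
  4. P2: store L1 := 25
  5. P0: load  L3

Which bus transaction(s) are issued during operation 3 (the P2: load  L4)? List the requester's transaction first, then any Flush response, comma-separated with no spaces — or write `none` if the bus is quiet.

[1] P0: store L1 := 20 | P0:M(20), P1:I, P2:I | bus: BusRdX
[2] P0: load  L2 | P0:S(80), P1:I, P2:I | bus: BusRd
[3] P2: load  L4 | P0:I, P1:I, P2:S(90) | bus: BusRd
[4] P2: store L1 := 25 | P0:I, P1:I, P2:M(25) | bus: BusRdX,Flush
[5] P0: load  L3 | P0:S(60), P1:I, P2:I | bus: BusRd

bus = BusRd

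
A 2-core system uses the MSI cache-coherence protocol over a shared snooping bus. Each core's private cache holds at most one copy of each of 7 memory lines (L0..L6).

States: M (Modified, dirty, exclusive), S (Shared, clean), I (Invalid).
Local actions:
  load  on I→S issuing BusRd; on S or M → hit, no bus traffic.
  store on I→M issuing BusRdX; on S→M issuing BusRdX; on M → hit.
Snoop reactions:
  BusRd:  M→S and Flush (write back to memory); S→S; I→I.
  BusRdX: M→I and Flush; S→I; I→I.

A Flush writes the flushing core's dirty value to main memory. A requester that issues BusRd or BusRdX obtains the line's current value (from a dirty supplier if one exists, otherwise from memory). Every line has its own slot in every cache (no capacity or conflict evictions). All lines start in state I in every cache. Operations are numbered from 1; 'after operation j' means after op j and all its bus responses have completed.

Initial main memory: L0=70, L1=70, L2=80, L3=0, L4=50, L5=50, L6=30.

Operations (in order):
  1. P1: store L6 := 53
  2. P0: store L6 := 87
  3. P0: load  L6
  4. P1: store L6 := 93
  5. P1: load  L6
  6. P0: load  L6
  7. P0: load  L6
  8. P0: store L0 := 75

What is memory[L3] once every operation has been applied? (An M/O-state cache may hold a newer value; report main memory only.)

  op1 P1: store L6 := 53 → I/M on L6; bus BusRdX; mem=30
  op2 P0: store L6 := 87 → M/I on L6; bus BusRdX Flush; mem=53
  op3 P0: load  L6 → M/I on L6; bus (none); mem=53
  op4 P1: store L6 := 93 → I/M on L6; bus BusRdX Flush; mem=87
  op5 P1: load  L6 → I/M on L6; bus (none); mem=87
  op6 P0: load  L6 → S/S on L6; bus BusRd Flush; mem=93
  op7 P0: load  L6 → S/S on L6; bus (none); mem=93
  op8 P0: store L0 := 75 → M/I on L0; bus BusRdX; mem=70

memory[L3] = 0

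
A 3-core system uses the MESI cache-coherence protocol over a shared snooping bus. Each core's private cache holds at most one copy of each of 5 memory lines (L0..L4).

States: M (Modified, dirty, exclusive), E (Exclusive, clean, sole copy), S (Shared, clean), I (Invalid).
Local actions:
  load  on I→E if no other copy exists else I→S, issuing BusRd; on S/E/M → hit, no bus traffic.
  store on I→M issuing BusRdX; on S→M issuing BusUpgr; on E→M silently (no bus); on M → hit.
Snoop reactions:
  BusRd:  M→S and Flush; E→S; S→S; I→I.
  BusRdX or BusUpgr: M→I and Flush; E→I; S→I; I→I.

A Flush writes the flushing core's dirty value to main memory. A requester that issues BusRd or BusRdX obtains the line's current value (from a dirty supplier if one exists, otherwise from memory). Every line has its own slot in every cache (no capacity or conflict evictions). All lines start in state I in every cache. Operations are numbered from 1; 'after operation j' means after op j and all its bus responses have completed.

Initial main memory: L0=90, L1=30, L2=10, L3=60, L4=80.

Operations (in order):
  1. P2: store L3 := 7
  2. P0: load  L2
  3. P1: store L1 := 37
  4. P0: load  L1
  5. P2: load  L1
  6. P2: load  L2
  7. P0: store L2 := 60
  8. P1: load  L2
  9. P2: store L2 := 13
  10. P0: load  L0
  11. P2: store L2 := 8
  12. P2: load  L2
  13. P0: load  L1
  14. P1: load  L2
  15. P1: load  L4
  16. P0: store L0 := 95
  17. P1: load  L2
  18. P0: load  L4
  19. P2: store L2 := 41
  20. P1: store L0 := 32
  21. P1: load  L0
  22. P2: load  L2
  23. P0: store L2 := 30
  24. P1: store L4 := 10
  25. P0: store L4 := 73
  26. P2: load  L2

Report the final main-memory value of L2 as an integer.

  op1 P2: store L3 := 7 → I/I/M on L3; bus BusRdX; mem=60
  op2 P0: load  L2 → E/I/I on L2; bus BusRd; mem=10
  op3 P1: store L1 := 37 → I/M/I on L1; bus BusRdX; mem=30
  op4 P0: load  L1 → S/S/I on L1; bus BusRd Flush; mem=37
  op5 P2: load  L1 → S/S/S on L1; bus BusRd; mem=37
  op6 P2: load  L2 → S/I/S on L2; bus BusRd; mem=10
  op7 P0: store L2 := 60 → M/I/I on L2; bus BusUpgr; mem=10
  op8 P1: load  L2 → S/S/I on L2; bus BusRd Flush; mem=60
  op9 P2: store L2 := 13 → I/I/M on L2; bus BusRdX; mem=60
  op10 P0: load  L0 → E/I/I on L0; bus BusRd; mem=90
  op11 P2: store L2 := 8 → I/I/M on L2; bus (none); mem=60
  op12 P2: load  L2 → I/I/M on L2; bus (none); mem=60
  op13 P0: load  L1 → S/S/S on L1; bus (none); mem=37
  op14 P1: load  L2 → I/S/S on L2; bus BusRd Flush; mem=8
  op15 P1: load  L4 → I/E/I on L4; bus BusRd; mem=80
  op16 P0: store L0 := 95 → M/I/I on L0; bus (none); mem=90
  op17 P1: load  L2 → I/S/S on L2; bus (none); mem=8
  op18 P0: load  L4 → S/S/I on L4; bus BusRd; mem=80
  op19 P2: store L2 := 41 → I/I/M on L2; bus BusUpgr; mem=8
  op20 P1: store L0 := 32 → I/M/I on L0; bus BusRdX Flush; mem=95
  op21 P1: load  L0 → I/M/I on L0; bus (none); mem=95
  op22 P2: load  L2 → I/I/M on L2; bus (none); mem=8
  op23 P0: store L2 := 30 → M/I/I on L2; bus BusRdX Flush; mem=41
  op24 P1: store L4 := 10 → I/M/I on L4; bus BusUpgr; mem=80
  op25 P0: store L4 := 73 → M/I/I on L4; bus BusRdX Flush; mem=10
  op26 P2: load  L2 → S/I/S on L2; bus BusRd Flush; mem=30

memory[L2] = 30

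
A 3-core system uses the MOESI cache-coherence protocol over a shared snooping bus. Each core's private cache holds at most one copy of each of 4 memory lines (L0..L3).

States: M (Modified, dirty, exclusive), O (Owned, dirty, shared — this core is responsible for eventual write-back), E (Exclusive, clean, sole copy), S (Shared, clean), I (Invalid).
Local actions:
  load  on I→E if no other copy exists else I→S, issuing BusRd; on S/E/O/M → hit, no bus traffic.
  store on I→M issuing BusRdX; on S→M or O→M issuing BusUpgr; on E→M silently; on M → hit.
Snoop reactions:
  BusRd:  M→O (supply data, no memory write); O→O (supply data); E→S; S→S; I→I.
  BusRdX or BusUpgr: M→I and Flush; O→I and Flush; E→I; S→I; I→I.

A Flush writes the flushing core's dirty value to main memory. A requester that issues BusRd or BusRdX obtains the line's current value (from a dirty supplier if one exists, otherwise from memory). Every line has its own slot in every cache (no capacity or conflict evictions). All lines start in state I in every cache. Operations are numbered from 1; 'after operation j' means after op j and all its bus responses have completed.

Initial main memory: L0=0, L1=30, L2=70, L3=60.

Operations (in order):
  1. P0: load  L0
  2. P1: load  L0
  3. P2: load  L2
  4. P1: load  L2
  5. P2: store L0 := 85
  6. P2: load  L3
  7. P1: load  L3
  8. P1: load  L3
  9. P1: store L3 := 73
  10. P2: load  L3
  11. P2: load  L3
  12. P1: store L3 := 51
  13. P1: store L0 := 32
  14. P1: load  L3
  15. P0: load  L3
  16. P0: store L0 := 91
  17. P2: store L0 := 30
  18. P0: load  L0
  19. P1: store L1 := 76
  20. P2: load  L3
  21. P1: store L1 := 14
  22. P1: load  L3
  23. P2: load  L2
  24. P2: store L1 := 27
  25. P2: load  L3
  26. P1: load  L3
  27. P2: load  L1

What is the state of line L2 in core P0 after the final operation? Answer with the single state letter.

state = I

step 1: P0: load  L0  ⟶  EII  (L0)  txn=BusRd  M[L0]=0
step 2: P1: load  L0  ⟶  SSI  (L0)  txn=BusRd  M[L0]=0
step 3: P2: load  L2  ⟶  IIE  (L2)  txn=BusRd  M[L2]=70
step 4: P1: load  L2  ⟶  ISS  (L2)  txn=BusRd  M[L2]=70
step 5: P2: store L0 := 85  ⟶  IIM  (L0)  txn=BusRdX  M[L0]=0
step 6: P2: load  L3  ⟶  IIE  (L3)  txn=BusRd  M[L3]=60
step 7: P1: load  L3  ⟶  ISS  (L3)  txn=BusRd  M[L3]=60
step 8: P1: load  L3  ⟶  ISS  (L3)  txn=∅  M[L3]=60
step 9: P1: store L3 := 73  ⟶  IMI  (L3)  txn=BusUpgr  M[L3]=60
step 10: P2: load  L3  ⟶  IOS  (L3)  txn=BusRd  M[L3]=60
step 11: P2: load  L3  ⟶  IOS  (L3)  txn=∅  M[L3]=60
step 12: P1: store L3 := 51  ⟶  IMI  (L3)  txn=BusUpgr  M[L3]=60
step 13: P1: store L0 := 32  ⟶  IMI  (L0)  txn=BusRdX+Flush  M[L0]=85
step 14: P1: load  L3  ⟶  IMI  (L3)  txn=∅  M[L3]=60
step 15: P0: load  L3  ⟶  SOI  (L3)  txn=BusRd  M[L3]=60
step 16: P0: store L0 := 91  ⟶  MII  (L0)  txn=BusRdX+Flush  M[L0]=32
step 17: P2: store L0 := 30  ⟶  IIM  (L0)  txn=BusRdX+Flush  M[L0]=91
step 18: P0: load  L0  ⟶  SIO  (L0)  txn=BusRd  M[L0]=91
step 19: P1: store L1 := 76  ⟶  IMI  (L1)  txn=BusRdX  M[L1]=30
step 20: P2: load  L3  ⟶  SOS  (L3)  txn=BusRd  M[L3]=60
step 21: P1: store L1 := 14  ⟶  IMI  (L1)  txn=∅  M[L1]=30
step 22: P1: load  L3  ⟶  SOS  (L3)  txn=∅  M[L3]=60
step 23: P2: load  L2  ⟶  ISS  (L2)  txn=∅  M[L2]=70
step 24: P2: store L1 := 27  ⟶  IIM  (L1)  txn=BusRdX+Flush  M[L1]=14
step 25: P2: load  L3  ⟶  SOS  (L3)  txn=∅  M[L3]=60
step 26: P1: load  L3  ⟶  SOS  (L3)  txn=∅  M[L3]=60
step 27: P2: load  L1  ⟶  IIM  (L1)  txn=∅  M[L1]=14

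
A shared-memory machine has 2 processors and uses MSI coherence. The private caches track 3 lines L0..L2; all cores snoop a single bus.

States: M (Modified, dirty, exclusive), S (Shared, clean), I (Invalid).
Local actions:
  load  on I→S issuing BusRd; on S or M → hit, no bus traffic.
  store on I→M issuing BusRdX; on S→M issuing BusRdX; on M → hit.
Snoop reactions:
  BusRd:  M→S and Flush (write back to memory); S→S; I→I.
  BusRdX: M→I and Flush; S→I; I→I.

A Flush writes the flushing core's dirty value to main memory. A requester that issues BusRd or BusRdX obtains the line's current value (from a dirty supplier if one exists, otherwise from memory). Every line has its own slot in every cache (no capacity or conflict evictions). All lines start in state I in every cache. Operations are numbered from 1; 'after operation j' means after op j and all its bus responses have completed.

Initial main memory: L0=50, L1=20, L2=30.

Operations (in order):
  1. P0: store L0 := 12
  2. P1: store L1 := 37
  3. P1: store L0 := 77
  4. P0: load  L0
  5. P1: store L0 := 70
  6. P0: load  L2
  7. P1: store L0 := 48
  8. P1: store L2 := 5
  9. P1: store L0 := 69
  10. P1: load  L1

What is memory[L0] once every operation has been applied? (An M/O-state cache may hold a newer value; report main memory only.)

[1] P0: store L0 := 12 | P0:M(12), P1:I | bus: BusRdX
[2] P1: store L1 := 37 | P0:I, P1:M(37) | bus: BusRdX
[3] P1: store L0 := 77 | P0:I, P1:M(77) | bus: BusRdX,Flush
[4] P0: load  L0 | P0:S(77), P1:S(77) | bus: BusRd,Flush
[5] P1: store L0 := 70 | P0:I, P1:M(70) | bus: BusRdX
[6] P0: load  L2 | P0:S(30), P1:I | bus: BusRd
[7] P1: store L0 := 48 | P0:I, P1:M(48) | bus: none
[8] P1: store L2 := 5 | P0:I, P1:M(5) | bus: BusRdX
[9] P1: store L0 := 69 | P0:I, P1:M(69) | bus: none
[10] P1: load  L1 | P0:I, P1:M(37) | bus: none

memory[L0] = 77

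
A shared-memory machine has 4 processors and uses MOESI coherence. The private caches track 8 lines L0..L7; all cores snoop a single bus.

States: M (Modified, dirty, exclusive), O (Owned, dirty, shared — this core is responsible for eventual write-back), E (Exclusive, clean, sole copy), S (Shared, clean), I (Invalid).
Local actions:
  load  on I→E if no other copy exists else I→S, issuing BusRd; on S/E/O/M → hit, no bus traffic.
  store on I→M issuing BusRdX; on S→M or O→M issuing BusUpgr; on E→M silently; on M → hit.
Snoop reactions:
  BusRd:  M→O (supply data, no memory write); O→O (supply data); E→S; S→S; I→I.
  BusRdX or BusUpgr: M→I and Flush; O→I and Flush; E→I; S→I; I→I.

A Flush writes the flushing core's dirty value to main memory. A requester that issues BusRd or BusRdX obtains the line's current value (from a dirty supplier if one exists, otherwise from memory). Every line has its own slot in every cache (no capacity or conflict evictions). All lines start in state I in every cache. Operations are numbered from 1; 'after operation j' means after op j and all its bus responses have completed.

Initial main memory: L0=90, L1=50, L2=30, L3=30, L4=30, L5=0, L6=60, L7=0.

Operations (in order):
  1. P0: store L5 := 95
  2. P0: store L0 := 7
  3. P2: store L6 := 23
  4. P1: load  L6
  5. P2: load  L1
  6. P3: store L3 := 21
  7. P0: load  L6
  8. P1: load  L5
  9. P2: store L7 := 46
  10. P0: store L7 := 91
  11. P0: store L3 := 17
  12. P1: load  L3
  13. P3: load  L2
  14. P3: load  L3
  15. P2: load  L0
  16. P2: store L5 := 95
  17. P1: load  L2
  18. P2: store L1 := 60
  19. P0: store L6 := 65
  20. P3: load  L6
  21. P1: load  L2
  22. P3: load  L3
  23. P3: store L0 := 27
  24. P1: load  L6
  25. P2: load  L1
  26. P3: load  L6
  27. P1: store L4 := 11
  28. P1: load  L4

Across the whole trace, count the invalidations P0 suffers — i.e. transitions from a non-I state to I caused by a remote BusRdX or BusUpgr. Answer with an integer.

invalidations = 2

step 1: P0: store L5 := 95  ⟶  MIII  (L5)  txn=BusRdX  M[L5]=0
step 2: P0: store L0 := 7  ⟶  MIII  (L0)  txn=BusRdX  M[L0]=90
step 3: P2: store L6 := 23  ⟶  IIMI  (L6)  txn=BusRdX  M[L6]=60
step 4: P1: load  L6  ⟶  ISOI  (L6)  txn=BusRd  M[L6]=60
step 5: P2: load  L1  ⟶  IIEI  (L1)  txn=BusRd  M[L1]=50
step 6: P3: store L3 := 21  ⟶  IIIM  (L3)  txn=BusRdX  M[L3]=30
step 7: P0: load  L6  ⟶  SSOI  (L6)  txn=BusRd  M[L6]=60
step 8: P1: load  L5  ⟶  OSII  (L5)  txn=BusRd  M[L5]=0
step 9: P2: store L7 := 46  ⟶  IIMI  (L7)  txn=BusRdX  M[L7]=0
step 10: P0: store L7 := 91  ⟶  MIII  (L7)  txn=BusRdX+Flush  M[L7]=46
step 11: P0: store L3 := 17  ⟶  MIII  (L3)  txn=BusRdX+Flush  M[L3]=21
step 12: P1: load  L3  ⟶  OSII  (L3)  txn=BusRd  M[L3]=21
step 13: P3: load  L2  ⟶  IIIE  (L2)  txn=BusRd  M[L2]=30
step 14: P3: load  L3  ⟶  OSIS  (L3)  txn=BusRd  M[L3]=21
step 15: P2: load  L0  ⟶  OISI  (L0)  txn=BusRd  M[L0]=90
step 16: P2: store L5 := 95  ⟶  IIMI  (L5)  txn=BusRdX+Flush  M[L5]=95
step 17: P1: load  L2  ⟶  ISIS  (L2)  txn=BusRd  M[L2]=30
step 18: P2: store L1 := 60  ⟶  IIMI  (L1)  txn=∅  M[L1]=50
step 19: P0: store L6 := 65  ⟶  MIII  (L6)  txn=BusUpgr+Flush  M[L6]=23
step 20: P3: load  L6  ⟶  OIIS  (L6)  txn=BusRd  M[L6]=23
step 21: P1: load  L2  ⟶  ISIS  (L2)  txn=∅  M[L2]=30
step 22: P3: load  L3  ⟶  OSIS  (L3)  txn=∅  M[L3]=21
step 23: P3: store L0 := 27  ⟶  IIIM  (L0)  txn=BusRdX+Flush  M[L0]=7
step 24: P1: load  L6  ⟶  OSIS  (L6)  txn=BusRd  M[L6]=23
step 25: P2: load  L1  ⟶  IIMI  (L1)  txn=∅  M[L1]=50
step 26: P3: load  L6  ⟶  OSIS  (L6)  txn=∅  M[L6]=23
step 27: P1: store L4 := 11  ⟶  IMII  (L4)  txn=BusRdX  M[L4]=30
step 28: P1: load  L4  ⟶  IMII  (L4)  txn=∅  M[L4]=30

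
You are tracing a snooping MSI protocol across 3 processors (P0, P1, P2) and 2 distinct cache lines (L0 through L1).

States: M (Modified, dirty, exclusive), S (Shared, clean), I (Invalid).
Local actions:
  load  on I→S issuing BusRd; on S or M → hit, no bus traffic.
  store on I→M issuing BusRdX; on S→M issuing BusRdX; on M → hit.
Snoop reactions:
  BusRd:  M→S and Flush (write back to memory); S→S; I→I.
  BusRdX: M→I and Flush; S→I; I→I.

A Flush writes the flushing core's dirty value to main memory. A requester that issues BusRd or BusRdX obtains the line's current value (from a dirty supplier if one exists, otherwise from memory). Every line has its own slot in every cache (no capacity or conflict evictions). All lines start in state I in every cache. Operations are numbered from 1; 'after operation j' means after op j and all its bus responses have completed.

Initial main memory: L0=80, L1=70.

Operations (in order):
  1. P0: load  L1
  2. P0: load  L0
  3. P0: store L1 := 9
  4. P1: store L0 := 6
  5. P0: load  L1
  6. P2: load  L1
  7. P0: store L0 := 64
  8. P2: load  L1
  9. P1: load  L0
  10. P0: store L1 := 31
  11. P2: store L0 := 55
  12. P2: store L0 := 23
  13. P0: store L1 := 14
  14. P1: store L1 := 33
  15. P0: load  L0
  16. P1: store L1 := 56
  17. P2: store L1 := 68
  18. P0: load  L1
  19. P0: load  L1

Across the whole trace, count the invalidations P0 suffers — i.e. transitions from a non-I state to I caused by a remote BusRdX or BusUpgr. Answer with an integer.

invalidations = 3

  op1 P0: load  L1 → S/I/I on L1; bus BusRd; mem=70
  op2 P0: load  L0 → S/I/I on L0; bus BusRd; mem=80
  op3 P0: store L1 := 9 → M/I/I on L1; bus BusRdX; mem=70
  op4 P1: store L0 := 6 → I/M/I on L0; bus BusRdX; mem=80
  op5 P0: load  L1 → M/I/I on L1; bus (none); mem=70
  op6 P2: load  L1 → S/I/S on L1; bus BusRd Flush; mem=9
  op7 P0: store L0 := 64 → M/I/I on L0; bus BusRdX Flush; mem=6
  op8 P2: load  L1 → S/I/S on L1; bus (none); mem=9
  op9 P1: load  L0 → S/S/I on L0; bus BusRd Flush; mem=64
  op10 P0: store L1 := 31 → M/I/I on L1; bus BusRdX; mem=9
  op11 P2: store L0 := 55 → I/I/M on L0; bus BusRdX; mem=64
  op12 P2: store L0 := 23 → I/I/M on L0; bus (none); mem=64
  op13 P0: store L1 := 14 → M/I/I on L1; bus (none); mem=9
  op14 P1: store L1 := 33 → I/M/I on L1; bus BusRdX Flush; mem=14
  op15 P0: load  L0 → S/I/S on L0; bus BusRd Flush; mem=23
  op16 P1: store L1 := 56 → I/M/I on L1; bus (none); mem=14
  op17 P2: store L1 := 68 → I/I/M on L1; bus BusRdX Flush; mem=56
  op18 P0: load  L1 → S/I/S on L1; bus BusRd Flush; mem=68
  op19 P0: load  L1 → S/I/S on L1; bus (none); mem=68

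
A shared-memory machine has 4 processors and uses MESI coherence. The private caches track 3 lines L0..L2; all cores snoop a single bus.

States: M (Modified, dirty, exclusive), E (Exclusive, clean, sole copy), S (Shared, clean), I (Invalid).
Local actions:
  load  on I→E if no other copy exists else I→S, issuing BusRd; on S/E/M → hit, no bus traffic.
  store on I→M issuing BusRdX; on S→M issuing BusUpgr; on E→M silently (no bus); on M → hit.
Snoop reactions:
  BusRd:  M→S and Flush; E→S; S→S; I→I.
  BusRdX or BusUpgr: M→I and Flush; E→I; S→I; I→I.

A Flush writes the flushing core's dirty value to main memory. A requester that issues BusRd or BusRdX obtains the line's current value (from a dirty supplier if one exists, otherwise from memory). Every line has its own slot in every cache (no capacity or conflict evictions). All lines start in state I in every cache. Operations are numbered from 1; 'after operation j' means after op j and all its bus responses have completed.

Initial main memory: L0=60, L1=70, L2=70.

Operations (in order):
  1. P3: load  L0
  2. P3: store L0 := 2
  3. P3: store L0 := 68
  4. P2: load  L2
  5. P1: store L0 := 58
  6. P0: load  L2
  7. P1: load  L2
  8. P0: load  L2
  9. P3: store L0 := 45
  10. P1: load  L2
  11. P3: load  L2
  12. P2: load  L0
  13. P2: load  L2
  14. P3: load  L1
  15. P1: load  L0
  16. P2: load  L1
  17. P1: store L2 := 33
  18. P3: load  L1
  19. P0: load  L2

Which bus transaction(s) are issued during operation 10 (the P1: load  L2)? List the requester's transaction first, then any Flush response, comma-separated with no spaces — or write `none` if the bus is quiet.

[1] P3: load  L0 | P0:I, P1:I, P2:I, P3:E(60) | bus: BusRd
[2] P3: store L0 := 2 | P0:I, P1:I, P2:I, P3:M(2) | bus: none
[3] P3: store L0 := 68 | P0:I, P1:I, P2:I, P3:M(68) | bus: none
[4] P2: load  L2 | P0:I, P1:I, P2:E(70), P3:I | bus: BusRd
[5] P1: store L0 := 58 | P0:I, P1:M(58), P2:I, P3:I | bus: BusRdX,Flush
[6] P0: load  L2 | P0:S(70), P1:I, P2:S(70), P3:I | bus: BusRd
[7] P1: load  L2 | P0:S(70), P1:S(70), P2:S(70), P3:I | bus: BusRd
[8] P0: load  L2 | P0:S(70), P1:S(70), P2:S(70), P3:I | bus: none
[9] P3: store L0 := 45 | P0:I, P1:I, P2:I, P3:M(45) | bus: BusRdX,Flush
[10] P1: load  L2 | P0:S(70), P1:S(70), P2:S(70), P3:I | bus: none
[11] P3: load  L2 | P0:S(70), P1:S(70), P2:S(70), P3:S(70) | bus: BusRd
[12] P2: load  L0 | P0:I, P1:I, P2:S(45), P3:S(45) | bus: BusRd,Flush
[13] P2: load  L2 | P0:S(70), P1:S(70), P2:S(70), P3:S(70) | bus: none
[14] P3: load  L1 | P0:I, P1:I, P2:I, P3:E(70) | bus: BusRd
[15] P1: load  L0 | P0:I, P1:S(45), P2:S(45), P3:S(45) | bus: BusRd
[16] P2: load  L1 | P0:I, P1:I, P2:S(70), P3:S(70) | bus: BusRd
[17] P1: store L2 := 33 | P0:I, P1:M(33), P2:I, P3:I | bus: BusUpgr
[18] P3: load  L1 | P0:I, P1:I, P2:S(70), P3:S(70) | bus: none
[19] P0: load  L2 | P0:S(33), P1:S(33), P2:I, P3:I | bus: BusRd,Flush

bus = none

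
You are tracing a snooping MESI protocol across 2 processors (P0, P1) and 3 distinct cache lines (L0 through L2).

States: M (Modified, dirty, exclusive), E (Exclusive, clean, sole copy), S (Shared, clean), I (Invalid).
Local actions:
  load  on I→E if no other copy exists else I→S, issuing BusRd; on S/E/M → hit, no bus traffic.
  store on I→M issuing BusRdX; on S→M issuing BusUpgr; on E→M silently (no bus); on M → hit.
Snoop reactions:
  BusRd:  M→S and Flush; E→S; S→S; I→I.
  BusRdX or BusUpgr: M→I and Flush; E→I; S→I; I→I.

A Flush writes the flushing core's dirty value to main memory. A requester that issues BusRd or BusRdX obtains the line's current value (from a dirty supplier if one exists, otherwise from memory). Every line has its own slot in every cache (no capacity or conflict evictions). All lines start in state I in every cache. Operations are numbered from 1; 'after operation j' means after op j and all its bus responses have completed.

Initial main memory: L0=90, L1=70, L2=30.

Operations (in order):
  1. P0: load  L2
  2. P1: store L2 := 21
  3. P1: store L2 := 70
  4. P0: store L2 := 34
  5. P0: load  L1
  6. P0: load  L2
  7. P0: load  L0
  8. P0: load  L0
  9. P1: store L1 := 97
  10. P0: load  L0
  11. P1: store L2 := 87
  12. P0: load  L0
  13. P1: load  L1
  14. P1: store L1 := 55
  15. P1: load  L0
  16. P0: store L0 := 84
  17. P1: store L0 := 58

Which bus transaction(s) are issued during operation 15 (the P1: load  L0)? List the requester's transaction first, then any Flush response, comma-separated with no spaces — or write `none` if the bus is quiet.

  op1 P0: load  L2 → E/I on L2; bus BusRd; mem=30
  op2 P1: store L2 := 21 → I/M on L2; bus BusRdX; mem=30
  op3 P1: store L2 := 70 → I/M on L2; bus (none); mem=30
  op4 P0: store L2 := 34 → M/I on L2; bus BusRdX Flush; mem=70
  op5 P0: load  L1 → E/I on L1; bus BusRd; mem=70
  op6 P0: load  L2 → M/I on L2; bus (none); mem=70
  op7 P0: load  L0 → E/I on L0; bus BusRd; mem=90
  op8 P0: load  L0 → E/I on L0; bus (none); mem=90
  op9 P1: store L1 := 97 → I/M on L1; bus BusRdX; mem=70
  op10 P0: load  L0 → E/I on L0; bus (none); mem=90
  op11 P1: store L2 := 87 → I/M on L2; bus BusRdX Flush; mem=34
  op12 P0: load  L0 → E/I on L0; bus (none); mem=90
  op13 P1: load  L1 → I/M on L1; bus (none); mem=70
  op14 P1: store L1 := 55 → I/M on L1; bus (none); mem=70
  op15 P1: load  L0 → S/S on L0; bus BusRd; mem=90
  op16 P0: store L0 := 84 → M/I on L0; bus BusUpgr; mem=90
  op17 P1: store L0 := 58 → I/M on L0; bus BusRdX Flush; mem=84

bus = BusRd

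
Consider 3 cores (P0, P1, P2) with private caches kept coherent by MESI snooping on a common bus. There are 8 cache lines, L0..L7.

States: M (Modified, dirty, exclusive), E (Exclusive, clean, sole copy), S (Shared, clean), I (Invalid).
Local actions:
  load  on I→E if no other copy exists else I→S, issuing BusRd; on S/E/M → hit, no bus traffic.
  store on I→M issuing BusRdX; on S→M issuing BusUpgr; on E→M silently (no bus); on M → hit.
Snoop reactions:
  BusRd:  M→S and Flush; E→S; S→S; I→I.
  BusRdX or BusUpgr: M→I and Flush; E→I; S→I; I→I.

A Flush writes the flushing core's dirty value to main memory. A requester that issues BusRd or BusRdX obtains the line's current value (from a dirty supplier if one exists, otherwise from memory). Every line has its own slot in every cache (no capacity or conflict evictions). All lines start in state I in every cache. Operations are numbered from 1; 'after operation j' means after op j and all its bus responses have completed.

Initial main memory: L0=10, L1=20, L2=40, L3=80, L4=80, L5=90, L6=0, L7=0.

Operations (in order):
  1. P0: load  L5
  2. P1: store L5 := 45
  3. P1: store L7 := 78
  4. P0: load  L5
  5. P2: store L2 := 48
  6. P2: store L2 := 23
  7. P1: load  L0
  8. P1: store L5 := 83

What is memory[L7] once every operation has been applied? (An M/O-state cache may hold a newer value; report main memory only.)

memory[L7] = 0

step 1: P0: load  L5  ⟶  EII  (L5)  txn=BusRd  M[L5]=90
step 2: P1: store L5 := 45  ⟶  IMI  (L5)  txn=BusRdX  M[L5]=90
step 3: P1: store L7 := 78  ⟶  IMI  (L7)  txn=BusRdX  M[L7]=0
step 4: P0: load  L5  ⟶  SSI  (L5)  txn=BusRd+Flush  M[L5]=45
step 5: P2: store L2 := 48  ⟶  IIM  (L2)  txn=BusRdX  M[L2]=40
step 6: P2: store L2 := 23  ⟶  IIM  (L2)  txn=∅  M[L2]=40
step 7: P1: load  L0  ⟶  IEI  (L0)  txn=BusRd  M[L0]=10
step 8: P1: store L5 := 83  ⟶  IMI  (L5)  txn=BusUpgr  M[L5]=45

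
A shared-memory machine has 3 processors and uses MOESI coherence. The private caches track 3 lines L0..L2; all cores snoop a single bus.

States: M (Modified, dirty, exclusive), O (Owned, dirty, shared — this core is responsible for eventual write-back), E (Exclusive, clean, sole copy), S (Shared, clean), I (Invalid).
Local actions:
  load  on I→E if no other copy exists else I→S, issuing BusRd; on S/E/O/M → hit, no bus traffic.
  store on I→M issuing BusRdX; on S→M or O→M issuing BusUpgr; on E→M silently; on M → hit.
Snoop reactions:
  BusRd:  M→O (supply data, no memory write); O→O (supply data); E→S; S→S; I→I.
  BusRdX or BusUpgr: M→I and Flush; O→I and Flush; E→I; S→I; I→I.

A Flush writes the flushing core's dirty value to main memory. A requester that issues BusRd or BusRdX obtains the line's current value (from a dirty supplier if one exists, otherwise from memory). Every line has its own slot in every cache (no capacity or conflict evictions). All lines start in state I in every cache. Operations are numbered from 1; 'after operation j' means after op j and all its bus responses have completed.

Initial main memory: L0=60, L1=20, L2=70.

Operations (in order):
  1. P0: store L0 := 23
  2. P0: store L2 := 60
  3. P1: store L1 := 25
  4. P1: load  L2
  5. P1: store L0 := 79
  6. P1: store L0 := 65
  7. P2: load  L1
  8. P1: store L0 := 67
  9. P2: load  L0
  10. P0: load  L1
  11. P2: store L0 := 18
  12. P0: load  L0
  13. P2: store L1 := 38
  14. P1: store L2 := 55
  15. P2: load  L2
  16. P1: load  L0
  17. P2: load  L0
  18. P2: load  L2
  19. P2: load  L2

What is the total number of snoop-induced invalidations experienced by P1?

invalidations = 2

[1] P0: store L0 := 23 | P0:M(23), P1:I, P2:I | bus: BusRdX
[2] P0: store L2 := 60 | P0:M(60), P1:I, P2:I | bus: BusRdX
[3] P1: store L1 := 25 | P0:I, P1:M(25), P2:I | bus: BusRdX
[4] P1: load  L2 | P0:O(60), P1:S(60), P2:I | bus: BusRd
[5] P1: store L0 := 79 | P0:I, P1:M(79), P2:I | bus: BusRdX,Flush
[6] P1: store L0 := 65 | P0:I, P1:M(65), P2:I | bus: none
[7] P2: load  L1 | P0:I, P1:O(25), P2:S(25) | bus: BusRd
[8] P1: store L0 := 67 | P0:I, P1:M(67), P2:I | bus: none
[9] P2: load  L0 | P0:I, P1:O(67), P2:S(67) | bus: BusRd
[10] P0: load  L1 | P0:S(25), P1:O(25), P2:S(25) | bus: BusRd
[11] P2: store L0 := 18 | P0:I, P1:I, P2:M(18) | bus: BusUpgr,Flush
[12] P0: load  L0 | P0:S(18), P1:I, P2:O(18) | bus: BusRd
[13] P2: store L1 := 38 | P0:I, P1:I, P2:M(38) | bus: BusUpgr,Flush
[14] P1: store L2 := 55 | P0:I, P1:M(55), P2:I | bus: BusUpgr,Flush
[15] P2: load  L2 | P0:I, P1:O(55), P2:S(55) | bus: BusRd
[16] P1: load  L0 | P0:S(18), P1:S(18), P2:O(18) | bus: BusRd
[17] P2: load  L0 | P0:S(18), P1:S(18), P2:O(18) | bus: none
[18] P2: load  L2 | P0:I, P1:O(55), P2:S(55) | bus: none
[19] P2: load  L2 | P0:I, P1:O(55), P2:S(55) | bus: none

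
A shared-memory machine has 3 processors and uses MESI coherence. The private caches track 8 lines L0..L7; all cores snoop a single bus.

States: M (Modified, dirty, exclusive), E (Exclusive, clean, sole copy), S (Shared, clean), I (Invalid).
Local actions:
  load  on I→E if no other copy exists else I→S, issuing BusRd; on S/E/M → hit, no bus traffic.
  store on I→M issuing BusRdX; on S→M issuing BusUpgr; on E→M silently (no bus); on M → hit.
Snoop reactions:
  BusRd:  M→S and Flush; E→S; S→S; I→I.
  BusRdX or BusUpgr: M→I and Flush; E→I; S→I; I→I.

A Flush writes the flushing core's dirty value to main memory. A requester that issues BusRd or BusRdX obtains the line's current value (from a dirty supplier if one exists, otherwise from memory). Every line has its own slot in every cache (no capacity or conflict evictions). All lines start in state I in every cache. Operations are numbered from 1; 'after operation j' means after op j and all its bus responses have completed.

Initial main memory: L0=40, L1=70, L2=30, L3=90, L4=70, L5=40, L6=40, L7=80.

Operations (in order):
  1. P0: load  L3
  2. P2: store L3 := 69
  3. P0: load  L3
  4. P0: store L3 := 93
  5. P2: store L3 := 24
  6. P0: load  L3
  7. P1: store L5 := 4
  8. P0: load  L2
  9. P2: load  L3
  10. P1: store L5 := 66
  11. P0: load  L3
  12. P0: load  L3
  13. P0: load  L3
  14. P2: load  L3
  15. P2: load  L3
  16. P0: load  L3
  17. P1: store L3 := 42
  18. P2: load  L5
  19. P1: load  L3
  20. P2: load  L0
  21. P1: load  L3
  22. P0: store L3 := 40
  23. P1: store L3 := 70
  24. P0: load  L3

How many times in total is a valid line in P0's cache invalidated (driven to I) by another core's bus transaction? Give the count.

invalidations = 4

[1] P0: load  L3 | P0:E(90), P1:I, P2:I | bus: BusRd
[2] P2: store L3 := 69 | P0:I, P1:I, P2:M(69) | bus: BusRdX
[3] P0: load  L3 | P0:S(69), P1:I, P2:S(69) | bus: BusRd,Flush
[4] P0: store L3 := 93 | P0:M(93), P1:I, P2:I | bus: BusUpgr
[5] P2: store L3 := 24 | P0:I, P1:I, P2:M(24) | bus: BusRdX,Flush
[6] P0: load  L3 | P0:S(24), P1:I, P2:S(24) | bus: BusRd,Flush
[7] P1: store L5 := 4 | P0:I, P1:M(4), P2:I | bus: BusRdX
[8] P0: load  L2 | P0:E(30), P1:I, P2:I | bus: BusRd
[9] P2: load  L3 | P0:S(24), P1:I, P2:S(24) | bus: none
[10] P1: store L5 := 66 | P0:I, P1:M(66), P2:I | bus: none
[11] P0: load  L3 | P0:S(24), P1:I, P2:S(24) | bus: none
[12] P0: load  L3 | P0:S(24), P1:I, P2:S(24) | bus: none
[13] P0: load  L3 | P0:S(24), P1:I, P2:S(24) | bus: none
[14] P2: load  L3 | P0:S(24), P1:I, P2:S(24) | bus: none
[15] P2: load  L3 | P0:S(24), P1:I, P2:S(24) | bus: none
[16] P0: load  L3 | P0:S(24), P1:I, P2:S(24) | bus: none
[17] P1: store L3 := 42 | P0:I, P1:M(42), P2:I | bus: BusRdX
[18] P2: load  L5 | P0:I, P1:S(66), P2:S(66) | bus: BusRd,Flush
[19] P1: load  L3 | P0:I, P1:M(42), P2:I | bus: none
[20] P2: load  L0 | P0:I, P1:I, P2:E(40) | bus: BusRd
[21] P1: load  L3 | P0:I, P1:M(42), P2:I | bus: none
[22] P0: store L3 := 40 | P0:M(40), P1:I, P2:I | bus: BusRdX,Flush
[23] P1: store L3 := 70 | P0:I, P1:M(70), P2:I | bus: BusRdX,Flush
[24] P0: load  L3 | P0:S(70), P1:S(70), P2:I | bus: BusRd,Flush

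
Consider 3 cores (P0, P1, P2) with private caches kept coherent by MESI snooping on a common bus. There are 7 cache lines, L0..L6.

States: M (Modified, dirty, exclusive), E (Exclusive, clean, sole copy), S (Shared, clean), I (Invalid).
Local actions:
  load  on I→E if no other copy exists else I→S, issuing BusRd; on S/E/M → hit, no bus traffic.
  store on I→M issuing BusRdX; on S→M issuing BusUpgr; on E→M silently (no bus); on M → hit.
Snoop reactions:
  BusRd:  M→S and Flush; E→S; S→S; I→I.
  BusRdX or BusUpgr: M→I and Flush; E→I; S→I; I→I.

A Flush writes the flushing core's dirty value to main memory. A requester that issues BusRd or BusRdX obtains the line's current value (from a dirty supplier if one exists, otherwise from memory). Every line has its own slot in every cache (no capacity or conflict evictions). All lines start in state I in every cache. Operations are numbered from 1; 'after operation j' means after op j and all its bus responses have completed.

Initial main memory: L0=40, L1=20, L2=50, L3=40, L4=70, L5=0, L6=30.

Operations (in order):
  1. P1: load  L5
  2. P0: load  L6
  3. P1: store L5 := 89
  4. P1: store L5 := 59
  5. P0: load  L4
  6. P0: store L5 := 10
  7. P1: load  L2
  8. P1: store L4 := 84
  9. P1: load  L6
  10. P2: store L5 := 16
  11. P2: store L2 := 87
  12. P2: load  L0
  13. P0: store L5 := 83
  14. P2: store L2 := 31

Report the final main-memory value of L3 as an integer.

memory[L3] = 40

step 1: P1: load  L5  ⟶  IEI  (L5)  txn=BusRd  M[L5]=0
step 2: P0: load  L6  ⟶  EII  (L6)  txn=BusRd  M[L6]=30
step 3: P1: store L5 := 89  ⟶  IMI  (L5)  txn=∅  M[L5]=0
step 4: P1: store L5 := 59  ⟶  IMI  (L5)  txn=∅  M[L5]=0
step 5: P0: load  L4  ⟶  EII  (L4)  txn=BusRd  M[L4]=70
step 6: P0: store L5 := 10  ⟶  MII  (L5)  txn=BusRdX+Flush  M[L5]=59
step 7: P1: load  L2  ⟶  IEI  (L2)  txn=BusRd  M[L2]=50
step 8: P1: store L4 := 84  ⟶  IMI  (L4)  txn=BusRdX  M[L4]=70
step 9: P1: load  L6  ⟶  SSI  (L6)  txn=BusRd  M[L6]=30
step 10: P2: store L5 := 16  ⟶  IIM  (L5)  txn=BusRdX+Flush  M[L5]=10
step 11: P2: store L2 := 87  ⟶  IIM  (L2)  txn=BusRdX  M[L2]=50
step 12: P2: load  L0  ⟶  IIE  (L0)  txn=BusRd  M[L0]=40
step 13: P0: store L5 := 83  ⟶  MII  (L5)  txn=BusRdX+Flush  M[L5]=16
step 14: P2: store L2 := 31  ⟶  IIM  (L2)  txn=∅  M[L2]=50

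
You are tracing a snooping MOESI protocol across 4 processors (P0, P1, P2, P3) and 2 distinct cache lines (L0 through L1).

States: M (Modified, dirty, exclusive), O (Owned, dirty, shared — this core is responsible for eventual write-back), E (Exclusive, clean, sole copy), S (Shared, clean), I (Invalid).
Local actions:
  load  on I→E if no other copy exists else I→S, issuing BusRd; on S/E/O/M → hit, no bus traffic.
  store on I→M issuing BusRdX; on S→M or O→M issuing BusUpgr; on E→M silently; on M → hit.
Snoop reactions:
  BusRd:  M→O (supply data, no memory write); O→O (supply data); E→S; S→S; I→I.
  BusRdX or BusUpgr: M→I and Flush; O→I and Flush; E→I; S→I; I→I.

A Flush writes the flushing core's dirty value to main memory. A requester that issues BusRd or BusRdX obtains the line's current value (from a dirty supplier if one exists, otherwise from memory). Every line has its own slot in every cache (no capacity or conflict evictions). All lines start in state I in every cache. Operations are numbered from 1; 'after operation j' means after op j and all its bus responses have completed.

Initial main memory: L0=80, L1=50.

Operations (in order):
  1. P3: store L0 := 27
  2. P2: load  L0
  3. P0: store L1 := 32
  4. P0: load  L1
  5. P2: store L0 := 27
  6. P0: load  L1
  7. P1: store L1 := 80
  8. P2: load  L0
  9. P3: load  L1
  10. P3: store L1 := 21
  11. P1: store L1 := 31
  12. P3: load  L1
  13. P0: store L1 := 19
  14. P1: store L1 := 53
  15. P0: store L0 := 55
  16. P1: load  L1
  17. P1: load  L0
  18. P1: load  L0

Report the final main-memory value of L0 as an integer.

  op1 P3: store L0 := 27 → I/I/I/M on L0; bus BusRdX; mem=80
  op2 P2: load  L0 → I/I/S/O on L0; bus BusRd; mem=80
  op3 P0: store L1 := 32 → M/I/I/I on L1; bus BusRdX; mem=50
  op4 P0: load  L1 → M/I/I/I on L1; bus (none); mem=50
  op5 P2: store L0 := 27 → I/I/M/I on L0; bus BusUpgr Flush; mem=27
  op6 P0: load  L1 → M/I/I/I on L1; bus (none); mem=50
  op7 P1: store L1 := 80 → I/M/I/I on L1; bus BusRdX Flush; mem=32
  op8 P2: load  L0 → I/I/M/I on L0; bus (none); mem=27
  op9 P3: load  L1 → I/O/I/S on L1; bus BusRd; mem=32
  op10 P3: store L1 := 21 → I/I/I/M on L1; bus BusUpgr Flush; mem=80
  op11 P1: store L1 := 31 → I/M/I/I on L1; bus BusRdX Flush; mem=21
  op12 P3: load  L1 → I/O/I/S on L1; bus BusRd; mem=21
  op13 P0: store L1 := 19 → M/I/I/I on L1; bus BusRdX Flush; mem=31
  op14 P1: store L1 := 53 → I/M/I/I on L1; bus BusRdX Flush; mem=19
  op15 P0: store L0 := 55 → M/I/I/I on L0; bus BusRdX Flush; mem=27
  op16 P1: load  L1 → I/M/I/I on L1; bus (none); mem=19
  op17 P1: load  L0 → O/S/I/I on L0; bus BusRd; mem=27
  op18 P1: load  L0 → O/S/I/I on L0; bus (none); mem=27

memory[L0] = 27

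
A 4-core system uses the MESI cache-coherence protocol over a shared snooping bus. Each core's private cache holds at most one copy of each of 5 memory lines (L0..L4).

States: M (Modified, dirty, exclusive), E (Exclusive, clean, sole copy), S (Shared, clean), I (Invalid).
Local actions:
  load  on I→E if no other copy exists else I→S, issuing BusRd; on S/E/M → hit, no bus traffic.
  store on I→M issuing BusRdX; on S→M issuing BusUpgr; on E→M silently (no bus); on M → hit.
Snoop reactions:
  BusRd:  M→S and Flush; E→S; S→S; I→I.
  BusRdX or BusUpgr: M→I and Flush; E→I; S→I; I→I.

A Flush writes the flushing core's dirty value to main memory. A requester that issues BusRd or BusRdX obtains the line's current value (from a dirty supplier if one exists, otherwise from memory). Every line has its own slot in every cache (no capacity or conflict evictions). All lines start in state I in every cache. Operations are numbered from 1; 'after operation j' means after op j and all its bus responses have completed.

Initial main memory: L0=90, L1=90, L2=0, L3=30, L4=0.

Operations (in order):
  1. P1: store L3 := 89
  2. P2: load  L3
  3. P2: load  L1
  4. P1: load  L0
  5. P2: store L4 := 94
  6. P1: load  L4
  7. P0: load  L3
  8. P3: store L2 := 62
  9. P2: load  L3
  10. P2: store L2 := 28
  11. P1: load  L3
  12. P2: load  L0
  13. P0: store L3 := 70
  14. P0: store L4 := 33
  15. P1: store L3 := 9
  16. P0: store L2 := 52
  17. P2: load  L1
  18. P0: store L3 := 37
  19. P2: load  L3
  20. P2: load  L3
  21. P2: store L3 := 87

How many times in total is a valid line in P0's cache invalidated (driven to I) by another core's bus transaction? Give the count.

invalidations = 2

step 1: P1: store L3 := 89  ⟶  IMII  (L3)  txn=BusRdX  M[L3]=30
step 2: P2: load  L3  ⟶  ISSI  (L3)  txn=BusRd+Flush  M[L3]=89
step 3: P2: load  L1  ⟶  IIEI  (L1)  txn=BusRd  M[L1]=90
step 4: P1: load  L0  ⟶  IEII  (L0)  txn=BusRd  M[L0]=90
step 5: P2: store L4 := 94  ⟶  IIMI  (L4)  txn=BusRdX  M[L4]=0
step 6: P1: load  L4  ⟶  ISSI  (L4)  txn=BusRd+Flush  M[L4]=94
step 7: P0: load  L3  ⟶  SSSI  (L3)  txn=BusRd  M[L3]=89
step 8: P3: store L2 := 62  ⟶  IIIM  (L2)  txn=BusRdX  M[L2]=0
step 9: P2: load  L3  ⟶  SSSI  (L3)  txn=∅  M[L3]=89
step 10: P2: store L2 := 28  ⟶  IIMI  (L2)  txn=BusRdX+Flush  M[L2]=62
step 11: P1: load  L3  ⟶  SSSI  (L3)  txn=∅  M[L3]=89
step 12: P2: load  L0  ⟶  ISSI  (L0)  txn=BusRd  M[L0]=90
step 13: P0: store L3 := 70  ⟶  MIII  (L3)  txn=BusUpgr  M[L3]=89
step 14: P0: store L4 := 33  ⟶  MIII  (L4)  txn=BusRdX  M[L4]=94
step 15: P1: store L3 := 9  ⟶  IMII  (L3)  txn=BusRdX+Flush  M[L3]=70
step 16: P0: store L2 := 52  ⟶  MIII  (L2)  txn=BusRdX+Flush  M[L2]=28
step 17: P2: load  L1  ⟶  IIEI  (L1)  txn=∅  M[L1]=90
step 18: P0: store L3 := 37  ⟶  MIII  (L3)  txn=BusRdX+Flush  M[L3]=9
step 19: P2: load  L3  ⟶  SISI  (L3)  txn=BusRd+Flush  M[L3]=37
step 20: P2: load  L3  ⟶  SISI  (L3)  txn=∅  M[L3]=37
step 21: P2: store L3 := 87  ⟶  IIMI  (L3)  txn=BusUpgr  M[L3]=37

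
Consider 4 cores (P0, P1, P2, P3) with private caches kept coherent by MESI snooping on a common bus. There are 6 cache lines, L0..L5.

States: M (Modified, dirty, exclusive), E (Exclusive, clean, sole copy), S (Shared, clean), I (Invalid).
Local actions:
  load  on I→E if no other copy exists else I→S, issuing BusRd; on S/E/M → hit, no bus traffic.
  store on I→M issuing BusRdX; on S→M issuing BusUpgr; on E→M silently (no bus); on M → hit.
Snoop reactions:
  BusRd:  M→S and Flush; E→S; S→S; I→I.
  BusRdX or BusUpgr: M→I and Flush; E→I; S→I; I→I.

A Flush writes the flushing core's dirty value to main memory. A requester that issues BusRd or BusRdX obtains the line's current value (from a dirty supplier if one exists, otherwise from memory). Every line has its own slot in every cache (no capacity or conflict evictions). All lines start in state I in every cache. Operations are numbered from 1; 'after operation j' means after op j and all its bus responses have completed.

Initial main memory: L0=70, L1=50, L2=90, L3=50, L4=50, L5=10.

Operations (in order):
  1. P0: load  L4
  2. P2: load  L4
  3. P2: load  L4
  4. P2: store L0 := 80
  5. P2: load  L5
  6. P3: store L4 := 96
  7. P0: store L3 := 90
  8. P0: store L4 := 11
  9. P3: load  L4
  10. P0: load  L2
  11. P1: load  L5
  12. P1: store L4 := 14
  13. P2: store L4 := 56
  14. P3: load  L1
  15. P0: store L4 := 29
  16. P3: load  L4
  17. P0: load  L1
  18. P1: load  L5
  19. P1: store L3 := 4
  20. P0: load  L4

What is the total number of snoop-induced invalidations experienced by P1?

1. P0: load  L4  bus=[BusRd]  L4: P0=E P1=I P2=I P3=I  mem[L4]=50
2. P2: load  L4  bus=[BusRd]  L4: P0=S P1=I P2=S P3=I  mem[L4]=50
3. P2: load  L4  bus=[-]  L4: P0=S P1=I P2=S P3=I  mem[L4]=50
4. P2: store L0 := 80  bus=[BusRdX]  L0: P0=I P1=I P2=M P3=I  mem[L0]=70
5. P2: load  L5  bus=[BusRd]  L5: P0=I P1=I P2=E P3=I  mem[L5]=10
6. P3: store L4 := 96  bus=[BusRdX]  L4: P0=I P1=I P2=I P3=M  mem[L4]=50
7. P0: store L3 := 90  bus=[BusRdX]  L3: P0=M P1=I P2=I P3=I  mem[L3]=50
8. P0: store L4 := 11  bus=[BusRdX,Flush]  L4: P0=M P1=I P2=I P3=I  mem[L4]=96
9. P3: load  L4  bus=[BusRd,Flush]  L4: P0=S P1=I P2=I P3=S  mem[L4]=11
10. P0: load  L2  bus=[BusRd]  L2: P0=E P1=I P2=I P3=I  mem[L2]=90
11. P1: load  L5  bus=[BusRd]  L5: P0=I P1=S P2=S P3=I  mem[L5]=10
12. P1: store L4 := 14  bus=[BusRdX]  L4: P0=I P1=M P2=I P3=I  mem[L4]=11
13. P2: store L4 := 56  bus=[BusRdX,Flush]  L4: P0=I P1=I P2=M P3=I  mem[L4]=14
14. P3: load  L1  bus=[BusRd]  L1: P0=I P1=I P2=I P3=E  mem[L1]=50
15. P0: store L4 := 29  bus=[BusRdX,Flush]  L4: P0=M P1=I P2=I P3=I  mem[L4]=56
16. P3: load  L4  bus=[BusRd,Flush]  L4: P0=S P1=I P2=I P3=S  mem[L4]=29
17. P0: load  L1  bus=[BusRd]  L1: P0=S P1=I P2=I P3=S  mem[L1]=50
18. P1: load  L5  bus=[-]  L5: P0=I P1=S P2=S P3=I  mem[L5]=10
19. P1: store L3 := 4  bus=[BusRdX,Flush]  L3: P0=I P1=M P2=I P3=I  mem[L3]=90
20. P0: load  L4  bus=[-]  L4: P0=S P1=I P2=I P3=S  mem[L4]=29

invalidations = 1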